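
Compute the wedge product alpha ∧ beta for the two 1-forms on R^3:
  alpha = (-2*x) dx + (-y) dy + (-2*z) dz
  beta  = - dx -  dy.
alpha ∧ beta = (2*x - y) dx ∧ dy + (-2*z) dx ∧ dz + (-2*z) dy ∧ dz

Distribute the wedge, using dx_i ∧ dx_j = -dx_j ∧ dx_i and dx_i ∧ dx_i = 0. For each pair (i, j) with i < j, the coefficient of dx_i ∧ dx_j in alpha ∧ beta is (alpha_i * beta_j - alpha_j * beta_i). Collecting: alpha ∧ beta = (2*x - y) dx ∧ dy + (-2*z) dx ∧ dz + (-2*z) dy ∧ dz.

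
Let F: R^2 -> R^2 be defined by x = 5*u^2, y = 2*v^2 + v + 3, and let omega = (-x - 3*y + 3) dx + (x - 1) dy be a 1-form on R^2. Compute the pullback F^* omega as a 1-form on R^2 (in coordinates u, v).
F^* omega = (10*u*(-5*u^2 - 6*v^2 - 3*v - 6)) du + (20*u^2*v + 5*u^2 - 4*v - 1) dv

Using F^*(f dg) = (f ∘ F) d(g ∘ F), substitute each coordinate x_i by F_i(u, v) in f_i, and replace dx_i by d F_i = (∂F_i/∂u) du + (∂F_i/∂v) dv.
  For the x component: f_1(F) = -5*u^2 - 6*v^2 - 3*v - 6; d F_1 = (10*u) du + (0) dv
  For the y component: f_2(F) = 5*u^2 - 1; d F_2 = (0) du + (4*v + 1) dv
Combining and collecting du, dv coefficients:
  coeff of du: 10*u*(-5*u^2 - 6*v^2 - 3*v - 6)
  coeff of dv: 20*u^2*v + 5*u^2 - 4*v - 1
F^* omega = (10*u*(-5*u^2 - 6*v^2 - 3*v - 6)) du + (20*u^2*v + 5*u^2 - 4*v - 1) dv.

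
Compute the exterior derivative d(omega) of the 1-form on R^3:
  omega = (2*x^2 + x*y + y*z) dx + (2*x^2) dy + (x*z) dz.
d(omega) = (3*x - z) dx ∧ dy + (-y + z) dx ∧ dz

For a 1-form omega = sum_i f_i dx_i, the exterior derivative is
  d(omega) = sum_{i < j} (∂f_j/∂x_i - ∂f_i/∂x_j) dx_i ∧ dx_j.
  coefficient of dx ∧ dy: ∂f_2/∂x - ∂f_1/∂y = ∂(2*x^2)/∂x - ∂(2*x^2 + x*y + y*z)/∂y = 3*x - z
  coefficient of dx ∧ dz: ∂f_3/∂x - ∂f_1/∂z = ∂(x*z)/∂x - ∂(2*x^2 + x*y + y*z)/∂z = -y + z
Assembling: d(omega) = (3*x - z) dx ∧ dy + (-y + z) dx ∧ dz.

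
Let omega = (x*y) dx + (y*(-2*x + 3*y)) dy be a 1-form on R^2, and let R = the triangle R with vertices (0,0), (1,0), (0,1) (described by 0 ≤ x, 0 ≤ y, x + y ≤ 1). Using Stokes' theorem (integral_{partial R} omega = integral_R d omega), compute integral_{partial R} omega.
integral_(partial R) omega = -1/2

Stokes: integral_partial_R omega = integral_R d omega with d omega = (∂Q/∂x - ∂P/∂y) dx ∧ dy.
  ∂Q/∂x = -2*y
  ∂P/∂y = x
  integrand = ∂Q/∂x - ∂P/∂y = -x - 2*y.
Integrating over R: integral_0^1 integral_0^{1-x} (-x - 2*y) dy dx = -1/2.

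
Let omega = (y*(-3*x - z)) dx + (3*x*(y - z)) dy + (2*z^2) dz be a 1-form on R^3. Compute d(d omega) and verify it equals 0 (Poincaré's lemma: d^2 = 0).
d(d omega) = 0

Step 1: d omega = sum_{i<j} (∂f_j/∂x_i - ∂f_i/∂x_j) dx_i ∧ dx_j:
  coeff of dx ∧ dy: 3*x + 3*y - 2*z
  coeff of dx ∧ dz: y
  coeff of dy ∧ dz: 3*x
Step 2: Apply d again to each 2-form coefficient. The only possible 3-form in R^3 is dx ∧ dy ∧ dz, with coefficient
  ∂(coeff of dy∧dz)/∂x - ∂(coeff of dx∧dz)/∂y + ∂(coeff of dx∧dy)/∂z
  = ∂/∂x (3*x) - ∂/∂y (y) + ∂/∂z (3*x + 3*y - 2*z).
Each of these terms simplifies to sums of mixed partials that cancel in pairs. The result is 0 (by equality of mixed partials for smooth functions — Schwarz / Clairaut).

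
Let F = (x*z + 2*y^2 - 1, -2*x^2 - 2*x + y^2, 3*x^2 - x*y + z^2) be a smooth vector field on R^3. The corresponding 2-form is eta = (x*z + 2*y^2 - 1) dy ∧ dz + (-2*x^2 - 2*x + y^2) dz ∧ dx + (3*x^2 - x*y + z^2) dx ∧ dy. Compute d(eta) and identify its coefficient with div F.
d(eta) = (2*y + 3*z) dx ∧ dy ∧ dz; div F = 2*y + 3*z

For a 2-form in R^3 of the form above, applying d gives a 3-form with coefficient ∂P/∂x + ∂Q/∂y + ∂R/∂z:
  ∂P/∂x = z
  ∂Q/∂y = 2*y
  ∂R/∂z = 2*z
Sum = 2*y + 3*z, which is exactly div F.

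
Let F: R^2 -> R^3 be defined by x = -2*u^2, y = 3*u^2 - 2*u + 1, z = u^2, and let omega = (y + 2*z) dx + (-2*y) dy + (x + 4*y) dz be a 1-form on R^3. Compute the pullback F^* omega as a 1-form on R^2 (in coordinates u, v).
F^* omega = (-36*u^3 + 28*u^2 - 16*u + 4) du

Using F^*(f dg) = (f ∘ F) d(g ∘ F), substitute each coordinate x_i by F_i(u, v) in f_i, and replace dx_i by d F_i = (∂F_i/∂u) du + (∂F_i/∂v) dv.
  For the x component: f_1(F) = 5*u^2 - 2*u + 1; d F_1 = (-4*u) du + (0) dv
  For the y component: f_2(F) = -6*u^2 + 4*u - 2; d F_2 = (6*u - 2) du + (0) dv
  For the z component: f_3(F) = 10*u^2 - 8*u + 4; d F_3 = (2*u) du + (0) dv
Combining and collecting du, dv coefficients:
  coeff of du: -36*u^3 + 28*u^2 - 16*u + 4
  coeff of dv: 0
F^* omega = (-36*u^3 + 28*u^2 - 16*u + 4) du.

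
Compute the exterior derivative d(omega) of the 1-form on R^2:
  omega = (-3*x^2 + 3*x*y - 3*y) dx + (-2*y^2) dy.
d(omega) = (3 - 3*x) dx ∧ dy

For a 1-form omega = sum_i f_i dx_i, the exterior derivative is
  d(omega) = sum_{i < j} (∂f_j/∂x_i - ∂f_i/∂x_j) dx_i ∧ dx_j.
  coefficient of dx ∧ dy: ∂f_2/∂x - ∂f_1/∂y = ∂(-2*y^2)/∂x - ∂(-3*x^2 + 3*x*y - 3*y)/∂y = 3 - 3*x
Assembling: d(omega) = (3 - 3*x) dx ∧ dy.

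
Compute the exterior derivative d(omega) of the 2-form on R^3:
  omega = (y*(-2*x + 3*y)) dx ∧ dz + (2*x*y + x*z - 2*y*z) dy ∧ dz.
d(omega) = (2*x - 4*y + z) dx ∧ dy ∧ dz

For a 2-form omega = sum_{i<j} g_{ij} dx_i ∧ dx_j, the exterior derivative is
  d(omega) = sum_{i<j} d(g_{ij}) ∧ dx_i ∧ dx_j = sum_{i<j, k} (∂g_{ij}/∂x_k) dx_k ∧ dx_i ∧ dx_j.
Expand each term, using dx_k ∧ dx_i ∧ dx_j = sgn(permutation) dx_{(a)} ∧ dx_{(b)} ∧ dx_{(c)} with (a < b < c) sorted:
  d(y*(-2*x + 3*y)) includes (∂/∂y)(y*(-2*x + 3*y)) dy = (-2*x + 6*y) dy, which multiplied by dx ∧ dz gives (2*x - 6*y) dx ∧ dy ∧ dz
  d(2*x*y + x*z - 2*y*z) includes (∂/∂x)(2*x*y + x*z - 2*y*z) dx = (2*y + z) dx, which multiplied by dy ∧ dz gives (2*y + z) dx ∧ dy ∧ dz
Collecting like 3-forms: d(omega) = (2*x - 4*y + z) dx ∧ dy ∧ dz.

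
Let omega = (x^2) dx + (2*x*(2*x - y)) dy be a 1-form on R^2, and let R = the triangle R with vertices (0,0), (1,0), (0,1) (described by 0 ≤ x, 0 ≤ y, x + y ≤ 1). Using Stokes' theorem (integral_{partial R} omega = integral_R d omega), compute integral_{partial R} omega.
integral_(partial R) omega = 1

Stokes: integral_partial_R omega = integral_R d omega with d omega = (∂Q/∂x - ∂P/∂y) dx ∧ dy.
  ∂Q/∂x = 8*x - 2*y
  ∂P/∂y = 0
  integrand = ∂Q/∂x - ∂P/∂y = 8*x - 2*y.
Integrating over R: integral_0^1 integral_0^{1-x} (8*x - 2*y) dy dx = 1.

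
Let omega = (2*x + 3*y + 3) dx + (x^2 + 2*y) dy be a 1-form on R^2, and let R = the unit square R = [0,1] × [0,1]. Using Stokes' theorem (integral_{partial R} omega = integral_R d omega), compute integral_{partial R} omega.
integral_(partial R) omega = -2

Stokes: integral_partial_R omega = integral_R d omega with d omega = (∂Q/∂x - ∂P/∂y) dx ∧ dy.
  ∂Q/∂x = 2*x
  ∂P/∂y = 3
  integrand = ∂Q/∂x - ∂P/∂y = 2*x - 3.
Integrating over R: integral_0^1 integral_0^1 (2*x - 3) dx dy = -2.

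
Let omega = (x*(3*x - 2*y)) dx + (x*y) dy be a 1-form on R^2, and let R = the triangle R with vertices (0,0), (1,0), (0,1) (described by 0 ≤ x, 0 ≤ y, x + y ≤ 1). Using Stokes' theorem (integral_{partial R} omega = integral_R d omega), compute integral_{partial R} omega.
integral_(partial R) omega = 1/2

Stokes: integral_partial_R omega = integral_R d omega with d omega = (∂Q/∂x - ∂P/∂y) dx ∧ dy.
  ∂Q/∂x = y
  ∂P/∂y = -2*x
  integrand = ∂Q/∂x - ∂P/∂y = 2*x + y.
Integrating over R: integral_0^1 integral_0^{1-x} (2*x + y) dy dx = 1/2.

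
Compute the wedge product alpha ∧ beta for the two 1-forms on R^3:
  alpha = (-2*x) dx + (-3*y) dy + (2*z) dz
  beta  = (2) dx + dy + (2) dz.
alpha ∧ beta = (-2*x + 6*y) dx ∧ dy + (-4*x - 4*z) dx ∧ dz + (-6*y - 2*z) dy ∧ dz

Distribute the wedge, using dx_i ∧ dx_j = -dx_j ∧ dx_i and dx_i ∧ dx_i = 0. For each pair (i, j) with i < j, the coefficient of dx_i ∧ dx_j in alpha ∧ beta is (alpha_i * beta_j - alpha_j * beta_i). Collecting: alpha ∧ beta = (-2*x + 6*y) dx ∧ dy + (-4*x - 4*z) dx ∧ dz + (-6*y - 2*z) dy ∧ dz.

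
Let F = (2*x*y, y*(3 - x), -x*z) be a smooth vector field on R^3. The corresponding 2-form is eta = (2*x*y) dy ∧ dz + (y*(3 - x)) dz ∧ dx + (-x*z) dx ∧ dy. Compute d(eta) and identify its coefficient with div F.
d(eta) = (-2*x + 2*y + 3) dx ∧ dy ∧ dz; div F = -2*x + 2*y + 3

For a 2-form in R^3 of the form above, applying d gives a 3-form with coefficient ∂P/∂x + ∂Q/∂y + ∂R/∂z:
  ∂P/∂x = 2*y
  ∂Q/∂y = 3 - x
  ∂R/∂z = -x
Sum = -2*x + 2*y + 3, which is exactly div F.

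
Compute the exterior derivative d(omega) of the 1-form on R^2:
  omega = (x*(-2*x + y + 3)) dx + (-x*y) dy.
d(omega) = (-x - y) dx ∧ dy

For a 1-form omega = sum_i f_i dx_i, the exterior derivative is
  d(omega) = sum_{i < j} (∂f_j/∂x_i - ∂f_i/∂x_j) dx_i ∧ dx_j.
  coefficient of dx ∧ dy: ∂f_2/∂x - ∂f_1/∂y = ∂(-x*y)/∂x - ∂(x*(-2*x + y + 3))/∂y = -x - y
Assembling: d(omega) = (-x - y) dx ∧ dy.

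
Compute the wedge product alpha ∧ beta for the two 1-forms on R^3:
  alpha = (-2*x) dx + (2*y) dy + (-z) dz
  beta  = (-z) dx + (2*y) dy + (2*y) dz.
alpha ∧ beta = (2*y*(-2*x + z)) dx ∧ dy + (-4*x*y - z^2) dx ∧ dz + (2*y*(2*y + z)) dy ∧ dz

Distribute the wedge, using dx_i ∧ dx_j = -dx_j ∧ dx_i and dx_i ∧ dx_i = 0. For each pair (i, j) with i < j, the coefficient of dx_i ∧ dx_j in alpha ∧ beta is (alpha_i * beta_j - alpha_j * beta_i). Collecting: alpha ∧ beta = (2*y*(-2*x + z)) dx ∧ dy + (-4*x*y - z^2) dx ∧ dz + (2*y*(2*y + z)) dy ∧ dz.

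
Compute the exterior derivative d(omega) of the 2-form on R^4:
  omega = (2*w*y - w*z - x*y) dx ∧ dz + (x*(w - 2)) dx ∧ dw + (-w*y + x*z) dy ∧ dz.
d(omega) = (-2*w + x + z) dx ∧ dy ∧ dz + (2*y - z) dx ∧ dz ∧ dw + (-y) dy ∧ dz ∧ dw

For a 2-form omega = sum_{i<j} g_{ij} dx_i ∧ dx_j, the exterior derivative is
  d(omega) = sum_{i<j} d(g_{ij}) ∧ dx_i ∧ dx_j = sum_{i<j, k} (∂g_{ij}/∂x_k) dx_k ∧ dx_i ∧ dx_j.
Expand each term, using dx_k ∧ dx_i ∧ dx_j = sgn(permutation) dx_{(a)} ∧ dx_{(b)} ∧ dx_{(c)} with (a < b < c) sorted:
  d(2*w*y - w*z - x*y) includes (∂/∂y)(2*w*y - w*z - x*y) dy = (2*w - x) dy, which multiplied by dx ∧ dz gives (-2*w + x) dx ∧ dy ∧ dz
  d(2*w*y - w*z - x*y) includes (∂/∂w)(2*w*y - w*z - x*y) dw = (2*y - z) dw, which multiplied by dx ∧ dz gives (2*y - z) dx ∧ dz ∧ dw
  d(-w*y + x*z) includes (∂/∂x)(-w*y + x*z) dx = (z) dx, which multiplied by dy ∧ dz gives (z) dx ∧ dy ∧ dz
  d(-w*y + x*z) includes (∂/∂w)(-w*y + x*z) dw = (-y) dw, which multiplied by dy ∧ dz gives (-y) dy ∧ dz ∧ dw
Collecting like 3-forms: d(omega) = (-2*w + x + z) dx ∧ dy ∧ dz + (2*y - z) dx ∧ dz ∧ dw + (-y) dy ∧ dz ∧ dw.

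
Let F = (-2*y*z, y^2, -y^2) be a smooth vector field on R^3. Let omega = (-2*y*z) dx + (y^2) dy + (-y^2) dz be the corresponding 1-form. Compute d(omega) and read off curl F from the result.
d(omega) = (-2*y) dy ∧ dz + (-2*y) dz ∧ dx + (2*z) dx ∧ dy; curl F = (-2*y, -2*y, 2*z)

d omega = sum_{i<j} (∂f_j/∂x_i - ∂f_i/∂x_j) dx_i ∧ dx_j. Under the identification (dy ∧ dz, dz ∧ dx, dx ∧ dy) ↔ (e_x, e_y, e_z), the coefficients are exactly the components of curl F. Compute:
  ∂R/∂y - ∂Q/∂z = (-2*y) - (0) = -2*y
  ∂P/∂z - ∂R/∂x = (-2*y) - (0) = -2*y
  ∂Q/∂x - ∂P/∂y = (0) - (-2*z) = 2*z.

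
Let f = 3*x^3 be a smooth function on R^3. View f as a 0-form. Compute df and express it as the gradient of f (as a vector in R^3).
df = (9*x^2) dx + (0) dy + (0) dz; grad f = (9*x^2, 0, 0)

For a 0-form f, d f = (∂f/∂x) dx + (∂f/∂y) dy + (∂f/∂z) dz. The components of the vector representation are exactly the entries of grad f in Cartesian coordinates:
  ∂f/∂x = 9*x^2
  ∂f/∂y = 0
  ∂f/∂z = 0.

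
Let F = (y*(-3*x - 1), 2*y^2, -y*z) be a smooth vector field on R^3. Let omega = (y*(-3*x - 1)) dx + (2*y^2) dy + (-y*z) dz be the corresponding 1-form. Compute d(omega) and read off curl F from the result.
d(omega) = (-z) dy ∧ dz + (0) dz ∧ dx + (3*x + 1) dx ∧ dy; curl F = (-z, 0, 3*x + 1)

d omega = sum_{i<j} (∂f_j/∂x_i - ∂f_i/∂x_j) dx_i ∧ dx_j. Under the identification (dy ∧ dz, dz ∧ dx, dx ∧ dy) ↔ (e_x, e_y, e_z), the coefficients are exactly the components of curl F. Compute:
  ∂R/∂y - ∂Q/∂z = (-z) - (0) = -z
  ∂P/∂z - ∂R/∂x = (0) - (0) = 0
  ∂Q/∂x - ∂P/∂y = (0) - (-3*x - 1) = 3*x + 1.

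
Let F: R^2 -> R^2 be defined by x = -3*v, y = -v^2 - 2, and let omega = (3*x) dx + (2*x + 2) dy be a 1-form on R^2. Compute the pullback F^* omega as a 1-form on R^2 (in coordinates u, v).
F^* omega = (v*(12*v + 23)) dv

Using F^*(f dg) = (f ∘ F) d(g ∘ F), substitute each coordinate x_i by F_i(u, v) in f_i, and replace dx_i by d F_i = (∂F_i/∂u) du + (∂F_i/∂v) dv.
  For the x component: f_1(F) = -9*v; d F_1 = (0) du + (-3) dv
  For the y component: f_2(F) = 2 - 6*v; d F_2 = (0) du + (-2*v) dv
Combining and collecting du, dv coefficients:
  coeff of du: 0
  coeff of dv: v*(12*v + 23)
F^* omega = (v*(12*v + 23)) dv.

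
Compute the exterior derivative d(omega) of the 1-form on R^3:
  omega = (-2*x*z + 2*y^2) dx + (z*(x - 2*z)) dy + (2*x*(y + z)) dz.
d(omega) = (-4*y + z) dx ∧ dy + (2*x + 2*y + 2*z) dx ∧ dz + (x + 4*z) dy ∧ dz

For a 1-form omega = sum_i f_i dx_i, the exterior derivative is
  d(omega) = sum_{i < j} (∂f_j/∂x_i - ∂f_i/∂x_j) dx_i ∧ dx_j.
  coefficient of dx ∧ dy: ∂f_2/∂x - ∂f_1/∂y = ∂(z*(x - 2*z))/∂x - ∂(-2*x*z + 2*y^2)/∂y = -4*y + z
  coefficient of dx ∧ dz: ∂f_3/∂x - ∂f_1/∂z = ∂(2*x*(y + z))/∂x - ∂(-2*x*z + 2*y^2)/∂z = 2*x + 2*y + 2*z
  coefficient of dy ∧ dz: ∂f_3/∂y - ∂f_2/∂z = ∂(2*x*(y + z))/∂y - ∂(z*(x - 2*z))/∂z = x + 4*z
Assembling: d(omega) = (-4*y + z) dx ∧ dy + (2*x + 2*y + 2*z) dx ∧ dz + (x + 4*z) dy ∧ dz.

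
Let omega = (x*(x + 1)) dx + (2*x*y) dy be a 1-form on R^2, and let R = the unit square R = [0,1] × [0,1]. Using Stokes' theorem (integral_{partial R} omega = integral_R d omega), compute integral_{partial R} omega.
integral_(partial R) omega = 1

Stokes: integral_partial_R omega = integral_R d omega with d omega = (∂Q/∂x - ∂P/∂y) dx ∧ dy.
  ∂Q/∂x = 2*y
  ∂P/∂y = 0
  integrand = ∂Q/∂x - ∂P/∂y = 2*y.
Integrating over R: integral_0^1 integral_0^1 (2*y) dx dy = 1.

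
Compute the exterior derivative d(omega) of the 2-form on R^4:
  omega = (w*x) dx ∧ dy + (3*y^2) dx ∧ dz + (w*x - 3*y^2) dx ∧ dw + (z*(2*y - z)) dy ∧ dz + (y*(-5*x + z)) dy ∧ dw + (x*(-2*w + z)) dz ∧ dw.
d(omega) = (x + y) dx ∧ dy ∧ dw + (-6*y) dx ∧ dy ∧ dz + (-y) dy ∧ dz ∧ dw + (-2*w + z) dx ∧ dz ∧ dw

For a 2-form omega = sum_{i<j} g_{ij} dx_i ∧ dx_j, the exterior derivative is
  d(omega) = sum_{i<j} d(g_{ij}) ∧ dx_i ∧ dx_j = sum_{i<j, k} (∂g_{ij}/∂x_k) dx_k ∧ dx_i ∧ dx_j.
Expand each term, using dx_k ∧ dx_i ∧ dx_j = sgn(permutation) dx_{(a)} ∧ dx_{(b)} ∧ dx_{(c)} with (a < b < c) sorted:
  d(w*x) includes (∂/∂w)(w*x) dw = (x) dw, which multiplied by dx ∧ dy gives (x) dx ∧ dy ∧ dw
  d(3*y^2) includes (∂/∂y)(3*y^2) dy = (6*y) dy, which multiplied by dx ∧ dz gives (-6*y) dx ∧ dy ∧ dz
  d(w*x - 3*y^2) includes (∂/∂y)(w*x - 3*y^2) dy = (-6*y) dy, which multiplied by dx ∧ dw gives (6*y) dx ∧ dy ∧ dw
  d(y*(-5*x + z)) includes (∂/∂x)(y*(-5*x + z)) dx = (-5*y) dx, which multiplied by dy ∧ dw gives (-5*y) dx ∧ dy ∧ dw
  d(y*(-5*x + z)) includes (∂/∂z)(y*(-5*x + z)) dz = (y) dz, which multiplied by dy ∧ dw gives (-y) dy ∧ dz ∧ dw
  d(x*(-2*w + z)) includes (∂/∂x)(x*(-2*w + z)) dx = (-2*w + z) dx, which multiplied by dz ∧ dw gives (-2*w + z) dx ∧ dz ∧ dw
Collecting like 3-forms: d(omega) = (x + y) dx ∧ dy ∧ dw + (-6*y) dx ∧ dy ∧ dz + (-y) dy ∧ dz ∧ dw + (-2*w + z) dx ∧ dz ∧ dw.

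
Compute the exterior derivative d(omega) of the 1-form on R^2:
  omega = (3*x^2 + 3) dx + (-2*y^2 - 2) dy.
d(omega) = 0

For a 1-form omega = sum_i f_i dx_i, the exterior derivative is
  d(omega) = sum_{i < j} (∂f_j/∂x_i - ∂f_i/∂x_j) dx_i ∧ dx_j.

Assembling: d(omega) = 0.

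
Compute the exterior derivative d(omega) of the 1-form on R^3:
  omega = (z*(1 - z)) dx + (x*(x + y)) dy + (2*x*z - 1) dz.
d(omega) = (2*x + y) dx ∧ dy + (4*z - 1) dx ∧ dz

For a 1-form omega = sum_i f_i dx_i, the exterior derivative is
  d(omega) = sum_{i < j} (∂f_j/∂x_i - ∂f_i/∂x_j) dx_i ∧ dx_j.
  coefficient of dx ∧ dy: ∂f_2/∂x - ∂f_1/∂y = ∂(x*(x + y))/∂x - ∂(z*(1 - z))/∂y = 2*x + y
  coefficient of dx ∧ dz: ∂f_3/∂x - ∂f_1/∂z = ∂(2*x*z - 1)/∂x - ∂(z*(1 - z))/∂z = 4*z - 1
Assembling: d(omega) = (2*x + y) dx ∧ dy + (4*z - 1) dx ∧ dz.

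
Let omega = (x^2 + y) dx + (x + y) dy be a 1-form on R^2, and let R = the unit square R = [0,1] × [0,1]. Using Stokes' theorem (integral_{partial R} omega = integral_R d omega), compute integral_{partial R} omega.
integral_(partial R) omega = 0

Stokes: integral_partial_R omega = integral_R d omega with d omega = (∂Q/∂x - ∂P/∂y) dx ∧ dy.
  ∂Q/∂x = 1
  ∂P/∂y = 1
  integrand = ∂Q/∂x - ∂P/∂y = 0.
Integrating over R: integral_0^1 integral_0^1 (0) dx dy = 0.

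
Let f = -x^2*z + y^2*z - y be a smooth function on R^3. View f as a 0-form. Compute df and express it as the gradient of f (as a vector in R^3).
df = (-2*x*z) dx + (2*y*z - 1) dy + (-x^2 + y^2) dz; grad f = (-2*x*z, 2*y*z - 1, -x^2 + y^2)

For a 0-form f, d f = (∂f/∂x) dx + (∂f/∂y) dy + (∂f/∂z) dz. The components of the vector representation are exactly the entries of grad f in Cartesian coordinates:
  ∂f/∂x = -2*x*z
  ∂f/∂y = 2*y*z - 1
  ∂f/∂z = -x^2 + y^2.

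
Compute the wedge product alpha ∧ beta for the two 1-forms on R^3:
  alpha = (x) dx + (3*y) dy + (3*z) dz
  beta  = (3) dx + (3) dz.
alpha ∧ beta = (3*x - 9*z) dx ∧ dz + (-9*y) dx ∧ dy + (9*y) dy ∧ dz

Distribute the wedge, using dx_i ∧ dx_j = -dx_j ∧ dx_i and dx_i ∧ dx_i = 0. For each pair (i, j) with i < j, the coefficient of dx_i ∧ dx_j in alpha ∧ beta is (alpha_i * beta_j - alpha_j * beta_i). Collecting: alpha ∧ beta = (3*x - 9*z) dx ∧ dz + (-9*y) dx ∧ dy + (9*y) dy ∧ dz.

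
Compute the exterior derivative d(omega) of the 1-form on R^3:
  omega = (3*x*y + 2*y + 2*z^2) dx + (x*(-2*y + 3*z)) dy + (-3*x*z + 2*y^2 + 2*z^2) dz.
d(omega) = (-3*x - 2*y + 3*z - 2) dx ∧ dy + (-7*z) dx ∧ dz + (-3*x + 4*y) dy ∧ dz

For a 1-form omega = sum_i f_i dx_i, the exterior derivative is
  d(omega) = sum_{i < j} (∂f_j/∂x_i - ∂f_i/∂x_j) dx_i ∧ dx_j.
  coefficient of dx ∧ dy: ∂f_2/∂x - ∂f_1/∂y = ∂(x*(-2*y + 3*z))/∂x - ∂(3*x*y + 2*y + 2*z^2)/∂y = -3*x - 2*y + 3*z - 2
  coefficient of dx ∧ dz: ∂f_3/∂x - ∂f_1/∂z = ∂(-3*x*z + 2*y^2 + 2*z^2)/∂x - ∂(3*x*y + 2*y + 2*z^2)/∂z = -7*z
  coefficient of dy ∧ dz: ∂f_3/∂y - ∂f_2/∂z = ∂(-3*x*z + 2*y^2 + 2*z^2)/∂y - ∂(x*(-2*y + 3*z))/∂z = -3*x + 4*y
Assembling: d(omega) = (-3*x - 2*y + 3*z - 2) dx ∧ dy + (-7*z) dx ∧ dz + (-3*x + 4*y) dy ∧ dz.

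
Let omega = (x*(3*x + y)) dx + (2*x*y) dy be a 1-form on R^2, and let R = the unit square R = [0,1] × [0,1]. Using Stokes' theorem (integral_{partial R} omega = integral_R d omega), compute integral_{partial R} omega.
integral_(partial R) omega = 1/2

Stokes: integral_partial_R omega = integral_R d omega with d omega = (∂Q/∂x - ∂P/∂y) dx ∧ dy.
  ∂Q/∂x = 2*y
  ∂P/∂y = x
  integrand = ∂Q/∂x - ∂P/∂y = -x + 2*y.
Integrating over R: integral_0^1 integral_0^1 (-x + 2*y) dx dy = 1/2.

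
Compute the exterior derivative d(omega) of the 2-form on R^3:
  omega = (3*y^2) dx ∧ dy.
d(omega) = 0

For a 2-form omega = sum_{i<j} g_{ij} dx_i ∧ dx_j, the exterior derivative is
  d(omega) = sum_{i<j} d(g_{ij}) ∧ dx_i ∧ dx_j = sum_{i<j, k} (∂g_{ij}/∂x_k) dx_k ∧ dx_i ∧ dx_j.
Expand each term, using dx_k ∧ dx_i ∧ dx_j = sgn(permutation) dx_{(a)} ∧ dx_{(b)} ∧ dx_{(c)} with (a < b < c) sorted:

Collecting like 3-forms: d(omega) = 0.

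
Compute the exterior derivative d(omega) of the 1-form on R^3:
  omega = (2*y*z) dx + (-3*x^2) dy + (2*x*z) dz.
d(omega) = (-6*x - 2*z) dx ∧ dy + (-2*y + 2*z) dx ∧ dz

For a 1-form omega = sum_i f_i dx_i, the exterior derivative is
  d(omega) = sum_{i < j} (∂f_j/∂x_i - ∂f_i/∂x_j) dx_i ∧ dx_j.
  coefficient of dx ∧ dy: ∂f_2/∂x - ∂f_1/∂y = ∂(-3*x^2)/∂x - ∂(2*y*z)/∂y = -6*x - 2*z
  coefficient of dx ∧ dz: ∂f_3/∂x - ∂f_1/∂z = ∂(2*x*z)/∂x - ∂(2*y*z)/∂z = -2*y + 2*z
Assembling: d(omega) = (-6*x - 2*z) dx ∧ dy + (-2*y + 2*z) dx ∧ dz.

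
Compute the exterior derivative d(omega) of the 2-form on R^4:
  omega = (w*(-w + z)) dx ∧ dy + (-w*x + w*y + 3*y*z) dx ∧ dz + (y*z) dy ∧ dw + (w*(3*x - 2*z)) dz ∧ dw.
d(omega) = (-3*z) dx ∧ dy ∧ dz + (-2*w + z) dx ∧ dy ∧ dw + (3*w - x + y) dx ∧ dz ∧ dw + (-y) dy ∧ dz ∧ dw

For a 2-form omega = sum_{i<j} g_{ij} dx_i ∧ dx_j, the exterior derivative is
  d(omega) = sum_{i<j} d(g_{ij}) ∧ dx_i ∧ dx_j = sum_{i<j, k} (∂g_{ij}/∂x_k) dx_k ∧ dx_i ∧ dx_j.
Expand each term, using dx_k ∧ dx_i ∧ dx_j = sgn(permutation) dx_{(a)} ∧ dx_{(b)} ∧ dx_{(c)} with (a < b < c) sorted:
  d(w*(-w + z)) includes (∂/∂z)(w*(-w + z)) dz = (w) dz, which multiplied by dx ∧ dy gives (w) dx ∧ dy ∧ dz
  d(w*(-w + z)) includes (∂/∂w)(w*(-w + z)) dw = (-2*w + z) dw, which multiplied by dx ∧ dy gives (-2*w + z) dx ∧ dy ∧ dw
  d(-w*x + w*y + 3*y*z) includes (∂/∂y)(-w*x + w*y + 3*y*z) dy = (w + 3*z) dy, which multiplied by dx ∧ dz gives (-w - 3*z) dx ∧ dy ∧ dz
  d(-w*x + w*y + 3*y*z) includes (∂/∂w)(-w*x + w*y + 3*y*z) dw = (-x + y) dw, which multiplied by dx ∧ dz gives (-x + y) dx ∧ dz ∧ dw
  d(y*z) includes (∂/∂z)(y*z) dz = (y) dz, which multiplied by dy ∧ dw gives (-y) dy ∧ dz ∧ dw
  d(w*(3*x - 2*z)) includes (∂/∂x)(w*(3*x - 2*z)) dx = (3*w) dx, which multiplied by dz ∧ dw gives (3*w) dx ∧ dz ∧ dw
Collecting like 3-forms: d(omega) = (-3*z) dx ∧ dy ∧ dz + (-2*w + z) dx ∧ dy ∧ dw + (3*w - x + y) dx ∧ dz ∧ dw + (-y) dy ∧ dz ∧ dw.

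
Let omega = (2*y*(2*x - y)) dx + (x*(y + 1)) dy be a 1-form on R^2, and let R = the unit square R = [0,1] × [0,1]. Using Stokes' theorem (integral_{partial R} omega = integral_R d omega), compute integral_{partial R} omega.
integral_(partial R) omega = 3/2

Stokes: integral_partial_R omega = integral_R d omega with d omega = (∂Q/∂x - ∂P/∂y) dx ∧ dy.
  ∂Q/∂x = y + 1
  ∂P/∂y = 4*x - 4*y
  integrand = ∂Q/∂x - ∂P/∂y = -4*x + 5*y + 1.
Integrating over R: integral_0^1 integral_0^1 (-4*x + 5*y + 1) dx dy = 3/2.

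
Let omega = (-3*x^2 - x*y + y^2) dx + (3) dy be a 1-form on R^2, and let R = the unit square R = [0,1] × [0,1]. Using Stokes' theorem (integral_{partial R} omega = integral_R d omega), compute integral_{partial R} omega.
integral_(partial R) omega = -1/2

Stokes: integral_partial_R omega = integral_R d omega with d omega = (∂Q/∂x - ∂P/∂y) dx ∧ dy.
  ∂Q/∂x = 0
  ∂P/∂y = -x + 2*y
  integrand = ∂Q/∂x - ∂P/∂y = x - 2*y.
Integrating over R: integral_0^1 integral_0^1 (x - 2*y) dx dy = -1/2.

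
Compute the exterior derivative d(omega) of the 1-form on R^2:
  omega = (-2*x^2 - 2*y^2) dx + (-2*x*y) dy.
d(omega) = (2*y) dx ∧ dy

For a 1-form omega = sum_i f_i dx_i, the exterior derivative is
  d(omega) = sum_{i < j} (∂f_j/∂x_i - ∂f_i/∂x_j) dx_i ∧ dx_j.
  coefficient of dx ∧ dy: ∂f_2/∂x - ∂f_1/∂y = ∂(-2*x*y)/∂x - ∂(-2*x^2 - 2*y^2)/∂y = 2*y
Assembling: d(omega) = (2*y) dx ∧ dy.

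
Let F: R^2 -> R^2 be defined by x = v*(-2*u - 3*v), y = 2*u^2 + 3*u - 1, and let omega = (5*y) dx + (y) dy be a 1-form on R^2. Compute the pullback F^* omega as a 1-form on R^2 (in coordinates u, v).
F^* omega = (8*u^3 - 20*u^2*v + 18*u^2 - 30*u*v + 5*u + 10*v - 3) du + (-20*u^3 - 60*u^2*v - 30*u^2 - 90*u*v + 10*u + 30*v) dv

Using F^*(f dg) = (f ∘ F) d(g ∘ F), substitute each coordinate x_i by F_i(u, v) in f_i, and replace dx_i by d F_i = (∂F_i/∂u) du + (∂F_i/∂v) dv.
  For the x component: f_1(F) = 10*u^2 + 15*u - 5; d F_1 = (-2*v) du + (-2*u - 6*v) dv
  For the y component: f_2(F) = 2*u^2 + 3*u - 1; d F_2 = (4*u + 3) du + (0) dv
Combining and collecting du, dv coefficients:
  coeff of du: 8*u^3 - 20*u^2*v + 18*u^2 - 30*u*v + 5*u + 10*v - 3
  coeff of dv: -20*u^3 - 60*u^2*v - 30*u^2 - 90*u*v + 10*u + 30*v
F^* omega = (8*u^3 - 20*u^2*v + 18*u^2 - 30*u*v + 5*u + 10*v - 3) du + (-20*u^3 - 60*u^2*v - 30*u^2 - 90*u*v + 10*u + 30*v) dv.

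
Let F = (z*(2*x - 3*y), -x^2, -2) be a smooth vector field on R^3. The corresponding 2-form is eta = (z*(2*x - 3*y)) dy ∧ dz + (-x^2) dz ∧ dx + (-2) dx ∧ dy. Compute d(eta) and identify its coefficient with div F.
d(eta) = (2*z) dx ∧ dy ∧ dz; div F = 2*z

For a 2-form in R^3 of the form above, applying d gives a 3-form with coefficient ∂P/∂x + ∂Q/∂y + ∂R/∂z:
  ∂P/∂x = 2*z
  ∂Q/∂y = 0
  ∂R/∂z = 0
Sum = 2*z, which is exactly div F.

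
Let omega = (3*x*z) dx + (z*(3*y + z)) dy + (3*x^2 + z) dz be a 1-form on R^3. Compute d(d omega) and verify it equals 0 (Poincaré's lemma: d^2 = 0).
d(d omega) = 0

Step 1: d omega = sum_{i<j} (∂f_j/∂x_i - ∂f_i/∂x_j) dx_i ∧ dx_j:
  coeff of dx ∧ dy: 0
  coeff of dx ∧ dz: 3*x
  coeff of dy ∧ dz: -3*y - 2*z
Step 2: Apply d again to each 2-form coefficient. The only possible 3-form in R^3 is dx ∧ dy ∧ dz, with coefficient
  ∂(coeff of dy∧dz)/∂x - ∂(coeff of dx∧dz)/∂y + ∂(coeff of dx∧dy)/∂z
  = ∂/∂x (-3*y - 2*z) - ∂/∂y (3*x) + ∂/∂z (0).
Each of these terms simplifies to sums of mixed partials that cancel in pairs. The result is 0 (by equality of mixed partials for smooth functions — Schwarz / Clairaut).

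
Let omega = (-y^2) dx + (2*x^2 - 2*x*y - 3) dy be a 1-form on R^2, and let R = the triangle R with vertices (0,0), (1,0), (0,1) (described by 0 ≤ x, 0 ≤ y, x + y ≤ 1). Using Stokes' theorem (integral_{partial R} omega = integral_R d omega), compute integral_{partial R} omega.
integral_(partial R) omega = 2/3

Stokes: integral_partial_R omega = integral_R d omega with d omega = (∂Q/∂x - ∂P/∂y) dx ∧ dy.
  ∂Q/∂x = 4*x - 2*y
  ∂P/∂y = -2*y
  integrand = ∂Q/∂x - ∂P/∂y = 4*x.
Integrating over R: integral_0^1 integral_0^{1-x} (4*x) dy dx = 2/3.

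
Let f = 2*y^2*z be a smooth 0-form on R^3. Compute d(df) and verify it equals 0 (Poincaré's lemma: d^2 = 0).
d(df) = 0

Step 1: df = sum_i (∂f/∂x_i) dx_i = (0) dx + (4*y*z) dy + (2*y^2) dz.
Step 2: Apply d again. Using the 1-form formula, the coefficient of dx ∧ dy in d(df) is ∂^2 f/∂x ∂y - ∂^2 f/∂y ∂x = (0) - (0) = 0 (equality of mixed partials for smooth f).
Similarly for dx ∧ dz and dy ∧ dz — all coefficients vanish. So d(df) = 0.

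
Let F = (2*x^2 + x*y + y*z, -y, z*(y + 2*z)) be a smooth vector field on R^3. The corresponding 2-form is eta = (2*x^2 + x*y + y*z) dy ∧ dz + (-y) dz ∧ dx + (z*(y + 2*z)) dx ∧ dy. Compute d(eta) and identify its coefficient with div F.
d(eta) = (4*x + 2*y + 4*z - 1) dx ∧ dy ∧ dz; div F = 4*x + 2*y + 4*z - 1

For a 2-form in R^3 of the form above, applying d gives a 3-form with coefficient ∂P/∂x + ∂Q/∂y + ∂R/∂z:
  ∂P/∂x = 4*x + y
  ∂Q/∂y = -1
  ∂R/∂z = y + 4*z
Sum = 4*x + 2*y + 4*z - 1, which is exactly div F.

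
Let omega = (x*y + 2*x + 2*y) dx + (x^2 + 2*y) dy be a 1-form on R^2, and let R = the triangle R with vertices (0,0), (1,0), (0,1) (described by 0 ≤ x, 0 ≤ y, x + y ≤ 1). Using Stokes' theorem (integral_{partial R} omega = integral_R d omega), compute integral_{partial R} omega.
integral_(partial R) omega = -5/6

Stokes: integral_partial_R omega = integral_R d omega with d omega = (∂Q/∂x - ∂P/∂y) dx ∧ dy.
  ∂Q/∂x = 2*x
  ∂P/∂y = x + 2
  integrand = ∂Q/∂x - ∂P/∂y = x - 2.
Integrating over R: integral_0^1 integral_0^{1-x} (x - 2) dy dx = -5/6.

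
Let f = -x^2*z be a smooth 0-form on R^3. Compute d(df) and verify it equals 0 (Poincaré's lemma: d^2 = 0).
d(df) = 0

Step 1: df = sum_i (∂f/∂x_i) dx_i = (-2*x*z) dx + (0) dy + (-x^2) dz.
Step 2: Apply d again. Using the 1-form formula, the coefficient of dx ∧ dy in d(df) is ∂^2 f/∂x ∂y - ∂^2 f/∂y ∂x = (0) - (0) = 0 (equality of mixed partials for smooth f).
Similarly for dx ∧ dz and dy ∧ dz — all coefficients vanish. So d(df) = 0.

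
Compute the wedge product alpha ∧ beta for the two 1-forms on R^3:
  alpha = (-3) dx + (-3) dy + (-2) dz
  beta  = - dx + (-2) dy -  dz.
alpha ∧ beta = (3) dx ∧ dy + (1) dx ∧ dz + (-1) dy ∧ dz

Distribute the wedge, using dx_i ∧ dx_j = -dx_j ∧ dx_i and dx_i ∧ dx_i = 0. For each pair (i, j) with i < j, the coefficient of dx_i ∧ dx_j in alpha ∧ beta is (alpha_i * beta_j - alpha_j * beta_i). Collecting: alpha ∧ beta = (3) dx ∧ dy + (1) dx ∧ dz + (-1) dy ∧ dz.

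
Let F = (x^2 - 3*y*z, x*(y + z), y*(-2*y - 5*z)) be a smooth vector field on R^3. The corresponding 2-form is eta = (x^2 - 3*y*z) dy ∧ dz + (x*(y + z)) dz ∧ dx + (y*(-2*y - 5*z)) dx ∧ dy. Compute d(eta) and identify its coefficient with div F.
d(eta) = (3*x - 5*y) dx ∧ dy ∧ dz; div F = 3*x - 5*y

For a 2-form in R^3 of the form above, applying d gives a 3-form with coefficient ∂P/∂x + ∂Q/∂y + ∂R/∂z:
  ∂P/∂x = 2*x
  ∂Q/∂y = x
  ∂R/∂z = -5*y
Sum = 3*x - 5*y, which is exactly div F.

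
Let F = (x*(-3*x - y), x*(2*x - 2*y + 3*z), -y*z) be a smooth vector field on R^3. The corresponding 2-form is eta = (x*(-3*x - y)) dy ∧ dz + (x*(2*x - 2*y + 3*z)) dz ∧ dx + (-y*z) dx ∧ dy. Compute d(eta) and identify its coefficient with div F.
d(eta) = (-8*x - 2*y) dx ∧ dy ∧ dz; div F = -8*x - 2*y

For a 2-form in R^3 of the form above, applying d gives a 3-form with coefficient ∂P/∂x + ∂Q/∂y + ∂R/∂z:
  ∂P/∂x = -6*x - y
  ∂Q/∂y = -2*x
  ∂R/∂z = -y
Sum = -8*x - 2*y, which is exactly div F.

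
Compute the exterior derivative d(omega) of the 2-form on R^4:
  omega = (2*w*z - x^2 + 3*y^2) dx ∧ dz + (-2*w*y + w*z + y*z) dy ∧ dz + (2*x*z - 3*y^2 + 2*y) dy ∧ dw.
d(omega) = (-6*y) dx ∧ dy ∧ dz + (2*z) dx ∧ dz ∧ dw + (-2*x - 2*y + z) dy ∧ dz ∧ dw + (2*z) dx ∧ dy ∧ dw

For a 2-form omega = sum_{i<j} g_{ij} dx_i ∧ dx_j, the exterior derivative is
  d(omega) = sum_{i<j} d(g_{ij}) ∧ dx_i ∧ dx_j = sum_{i<j, k} (∂g_{ij}/∂x_k) dx_k ∧ dx_i ∧ dx_j.
Expand each term, using dx_k ∧ dx_i ∧ dx_j = sgn(permutation) dx_{(a)} ∧ dx_{(b)} ∧ dx_{(c)} with (a < b < c) sorted:
  d(2*w*z - x^2 + 3*y^2) includes (∂/∂y)(2*w*z - x^2 + 3*y^2) dy = (6*y) dy, which multiplied by dx ∧ dz gives (-6*y) dx ∧ dy ∧ dz
  d(2*w*z - x^2 + 3*y^2) includes (∂/∂w)(2*w*z - x^2 + 3*y^2) dw = (2*z) dw, which multiplied by dx ∧ dz gives (2*z) dx ∧ dz ∧ dw
  d(-2*w*y + w*z + y*z) includes (∂/∂w)(-2*w*y + w*z + y*z) dw = (-2*y + z) dw, which multiplied by dy ∧ dz gives (-2*y + z) dy ∧ dz ∧ dw
  d(2*x*z - 3*y^2 + 2*y) includes (∂/∂x)(2*x*z - 3*y^2 + 2*y) dx = (2*z) dx, which multiplied by dy ∧ dw gives (2*z) dx ∧ dy ∧ dw
  d(2*x*z - 3*y^2 + 2*y) includes (∂/∂z)(2*x*z - 3*y^2 + 2*y) dz = (2*x) dz, which multiplied by dy ∧ dw gives (-2*x) dy ∧ dz ∧ dw
Collecting like 3-forms: d(omega) = (-6*y) dx ∧ dy ∧ dz + (2*z) dx ∧ dz ∧ dw + (-2*x - 2*y + z) dy ∧ dz ∧ dw + (2*z) dx ∧ dy ∧ dw.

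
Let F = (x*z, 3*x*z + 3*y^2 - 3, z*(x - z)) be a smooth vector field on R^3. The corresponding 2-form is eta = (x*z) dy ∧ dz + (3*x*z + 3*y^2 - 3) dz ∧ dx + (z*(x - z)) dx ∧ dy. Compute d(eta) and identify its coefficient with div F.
d(eta) = (x + 6*y - z) dx ∧ dy ∧ dz; div F = x + 6*y - z

For a 2-form in R^3 of the form above, applying d gives a 3-form with coefficient ∂P/∂x + ∂Q/∂y + ∂R/∂z:
  ∂P/∂x = z
  ∂Q/∂y = 6*y
  ∂R/∂z = x - 2*z
Sum = x + 6*y - z, which is exactly div F.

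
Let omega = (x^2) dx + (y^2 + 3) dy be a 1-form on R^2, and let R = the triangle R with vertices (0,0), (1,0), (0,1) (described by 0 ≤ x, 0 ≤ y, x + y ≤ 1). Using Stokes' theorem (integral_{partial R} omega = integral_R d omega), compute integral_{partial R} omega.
integral_(partial R) omega = 0

Stokes: integral_partial_R omega = integral_R d omega with d omega = (∂Q/∂x - ∂P/∂y) dx ∧ dy.
  ∂Q/∂x = 0
  ∂P/∂y = 0
  integrand = ∂Q/∂x - ∂P/∂y = 0.
Integrating over R: integral_0^1 integral_0^{1-x} (0) dy dx = 0.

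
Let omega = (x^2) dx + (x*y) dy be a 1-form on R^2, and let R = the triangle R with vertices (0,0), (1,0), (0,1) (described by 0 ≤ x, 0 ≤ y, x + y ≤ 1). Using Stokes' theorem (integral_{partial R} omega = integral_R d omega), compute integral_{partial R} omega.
integral_(partial R) omega = 1/6

Stokes: integral_partial_R omega = integral_R d omega with d omega = (∂Q/∂x - ∂P/∂y) dx ∧ dy.
  ∂Q/∂x = y
  ∂P/∂y = 0
  integrand = ∂Q/∂x - ∂P/∂y = y.
Integrating over R: integral_0^1 integral_0^{1-x} (y) dy dx = 1/6.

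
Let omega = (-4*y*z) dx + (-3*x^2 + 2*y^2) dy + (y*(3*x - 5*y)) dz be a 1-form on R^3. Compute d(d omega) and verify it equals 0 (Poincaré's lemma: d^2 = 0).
d(d omega) = 0

Step 1: d omega = sum_{i<j} (∂f_j/∂x_i - ∂f_i/∂x_j) dx_i ∧ dx_j:
  coeff of dx ∧ dy: -6*x + 4*z
  coeff of dx ∧ dz: 7*y
  coeff of dy ∧ dz: 3*x - 10*y
Step 2: Apply d again to each 2-form coefficient. The only possible 3-form in R^3 is dx ∧ dy ∧ dz, with coefficient
  ∂(coeff of dy∧dz)/∂x - ∂(coeff of dx∧dz)/∂y + ∂(coeff of dx∧dy)/∂z
  = ∂/∂x (3*x - 10*y) - ∂/∂y (7*y) + ∂/∂z (-6*x + 4*z).
Each of these terms simplifies to sums of mixed partials that cancel in pairs. The result is 0 (by equality of mixed partials for smooth functions — Schwarz / Clairaut).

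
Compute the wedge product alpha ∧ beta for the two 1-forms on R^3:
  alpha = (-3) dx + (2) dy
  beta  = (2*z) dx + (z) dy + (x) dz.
alpha ∧ beta = (-7*z) dx ∧ dy + (-3*x) dx ∧ dz + (2*x) dy ∧ dz

Distribute the wedge, using dx_i ∧ dx_j = -dx_j ∧ dx_i and dx_i ∧ dx_i = 0. For each pair (i, j) with i < j, the coefficient of dx_i ∧ dx_j in alpha ∧ beta is (alpha_i * beta_j - alpha_j * beta_i). Collecting: alpha ∧ beta = (-7*z) dx ∧ dy + (-3*x) dx ∧ dz + (2*x) dy ∧ dz.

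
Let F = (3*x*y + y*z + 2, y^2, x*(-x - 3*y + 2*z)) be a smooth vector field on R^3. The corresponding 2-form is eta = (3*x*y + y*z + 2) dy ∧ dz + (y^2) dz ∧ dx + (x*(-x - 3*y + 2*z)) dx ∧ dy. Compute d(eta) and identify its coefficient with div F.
d(eta) = (2*x + 5*y) dx ∧ dy ∧ dz; div F = 2*x + 5*y

For a 2-form in R^3 of the form above, applying d gives a 3-form with coefficient ∂P/∂x + ∂Q/∂y + ∂R/∂z:
  ∂P/∂x = 3*y
  ∂Q/∂y = 2*y
  ∂R/∂z = 2*x
Sum = 2*x + 5*y, which is exactly div F.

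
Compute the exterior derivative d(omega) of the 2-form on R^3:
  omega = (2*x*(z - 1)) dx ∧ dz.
d(omega) = 0

For a 2-form omega = sum_{i<j} g_{ij} dx_i ∧ dx_j, the exterior derivative is
  d(omega) = sum_{i<j} d(g_{ij}) ∧ dx_i ∧ dx_j = sum_{i<j, k} (∂g_{ij}/∂x_k) dx_k ∧ dx_i ∧ dx_j.
Expand each term, using dx_k ∧ dx_i ∧ dx_j = sgn(permutation) dx_{(a)} ∧ dx_{(b)} ∧ dx_{(c)} with (a < b < c) sorted:

Collecting like 3-forms: d(omega) = 0.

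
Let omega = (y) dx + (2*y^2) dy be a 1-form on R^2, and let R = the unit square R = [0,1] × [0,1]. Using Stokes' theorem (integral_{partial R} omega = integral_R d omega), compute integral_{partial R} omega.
integral_(partial R) omega = -1

Stokes: integral_partial_R omega = integral_R d omega with d omega = (∂Q/∂x - ∂P/∂y) dx ∧ dy.
  ∂Q/∂x = 0
  ∂P/∂y = 1
  integrand = ∂Q/∂x - ∂P/∂y = -1.
Integrating over R: integral_0^1 integral_0^1 (-1) dx dy = -1.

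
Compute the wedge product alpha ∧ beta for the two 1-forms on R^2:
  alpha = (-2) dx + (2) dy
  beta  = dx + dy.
alpha ∧ beta = (-4) dx ∧ dy

Distribute the wedge, using dx_i ∧ dx_j = -dx_j ∧ dx_i and dx_i ∧ dx_i = 0. For each pair (i, j) with i < j, the coefficient of dx_i ∧ dx_j in alpha ∧ beta is (alpha_i * beta_j - alpha_j * beta_i). Collecting: alpha ∧ beta = (-4) dx ∧ dy.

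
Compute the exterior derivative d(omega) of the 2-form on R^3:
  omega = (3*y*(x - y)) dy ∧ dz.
d(omega) = (3*y) dx ∧ dy ∧ dz

For a 2-form omega = sum_{i<j} g_{ij} dx_i ∧ dx_j, the exterior derivative is
  d(omega) = sum_{i<j} d(g_{ij}) ∧ dx_i ∧ dx_j = sum_{i<j, k} (∂g_{ij}/∂x_k) dx_k ∧ dx_i ∧ dx_j.
Expand each term, using dx_k ∧ dx_i ∧ dx_j = sgn(permutation) dx_{(a)} ∧ dx_{(b)} ∧ dx_{(c)} with (a < b < c) sorted:
  d(3*y*(x - y)) includes (∂/∂x)(3*y*(x - y)) dx = (3*y) dx, which multiplied by dy ∧ dz gives (3*y) dx ∧ dy ∧ dz
Collecting like 3-forms: d(omega) = (3*y) dx ∧ dy ∧ dz.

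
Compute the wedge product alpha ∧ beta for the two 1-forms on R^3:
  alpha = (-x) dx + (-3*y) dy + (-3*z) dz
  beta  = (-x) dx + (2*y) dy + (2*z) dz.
alpha ∧ beta = (-5*x*y) dx ∧ dy + (-5*x*z) dx ∧ dz

Distribute the wedge, using dx_i ∧ dx_j = -dx_j ∧ dx_i and dx_i ∧ dx_i = 0. For each pair (i, j) with i < j, the coefficient of dx_i ∧ dx_j in alpha ∧ beta is (alpha_i * beta_j - alpha_j * beta_i). Collecting: alpha ∧ beta = (-5*x*y) dx ∧ dy + (-5*x*z) dx ∧ dz.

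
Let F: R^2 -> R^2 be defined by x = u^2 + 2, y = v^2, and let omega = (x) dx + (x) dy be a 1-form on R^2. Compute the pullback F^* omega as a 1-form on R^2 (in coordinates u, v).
F^* omega = (2*u*(u^2 + 2)) du + (2*v*(u^2 + 2)) dv

Using F^*(f dg) = (f ∘ F) d(g ∘ F), substitute each coordinate x_i by F_i(u, v) in f_i, and replace dx_i by d F_i = (∂F_i/∂u) du + (∂F_i/∂v) dv.
  For the x component: f_1(F) = u^2 + 2; d F_1 = (2*u) du + (0) dv
  For the y component: f_2(F) = u^2 + 2; d F_2 = (0) du + (2*v) dv
Combining and collecting du, dv coefficients:
  coeff of du: 2*u*(u^2 + 2)
  coeff of dv: 2*v*(u^2 + 2)
F^* omega = (2*u*(u^2 + 2)) du + (2*v*(u^2 + 2)) dv.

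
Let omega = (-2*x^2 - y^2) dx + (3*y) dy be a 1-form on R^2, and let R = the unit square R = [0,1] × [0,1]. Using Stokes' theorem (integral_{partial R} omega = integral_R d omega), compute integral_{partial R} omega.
integral_(partial R) omega = 1

Stokes: integral_partial_R omega = integral_R d omega with d omega = (∂Q/∂x - ∂P/∂y) dx ∧ dy.
  ∂Q/∂x = 0
  ∂P/∂y = -2*y
  integrand = ∂Q/∂x - ∂P/∂y = 2*y.
Integrating over R: integral_0^1 integral_0^1 (2*y) dx dy = 1.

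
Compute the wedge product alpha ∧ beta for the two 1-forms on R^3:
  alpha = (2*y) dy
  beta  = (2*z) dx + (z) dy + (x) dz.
alpha ∧ beta = (-4*y*z) dx ∧ dy + (2*x*y) dy ∧ dz

Distribute the wedge, using dx_i ∧ dx_j = -dx_j ∧ dx_i and dx_i ∧ dx_i = 0. For each pair (i, j) with i < j, the coefficient of dx_i ∧ dx_j in alpha ∧ beta is (alpha_i * beta_j - alpha_j * beta_i). Collecting: alpha ∧ beta = (-4*y*z) dx ∧ dy + (2*x*y) dy ∧ dz.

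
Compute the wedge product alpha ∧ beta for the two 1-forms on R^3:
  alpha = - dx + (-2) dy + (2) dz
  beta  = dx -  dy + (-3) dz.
alpha ∧ beta = (3) dx ∧ dy + (1) dx ∧ dz + (8) dy ∧ dz

Distribute the wedge, using dx_i ∧ dx_j = -dx_j ∧ dx_i and dx_i ∧ dx_i = 0. For each pair (i, j) with i < j, the coefficient of dx_i ∧ dx_j in alpha ∧ beta is (alpha_i * beta_j - alpha_j * beta_i). Collecting: alpha ∧ beta = (3) dx ∧ dy + (1) dx ∧ dz + (8) dy ∧ dz.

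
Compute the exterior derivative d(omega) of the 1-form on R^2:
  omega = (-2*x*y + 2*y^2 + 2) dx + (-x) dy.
d(omega) = (2*x - 4*y - 1) dx ∧ dy

For a 1-form omega = sum_i f_i dx_i, the exterior derivative is
  d(omega) = sum_{i < j} (∂f_j/∂x_i - ∂f_i/∂x_j) dx_i ∧ dx_j.
  coefficient of dx ∧ dy: ∂f_2/∂x - ∂f_1/∂y = ∂(-x)/∂x - ∂(-2*x*y + 2*y^2 + 2)/∂y = 2*x - 4*y - 1
Assembling: d(omega) = (2*x - 4*y - 1) dx ∧ dy.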